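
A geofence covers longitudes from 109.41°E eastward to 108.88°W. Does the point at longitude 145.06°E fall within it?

Yes

Band width going east from +109.41° to -108.88°: ((-108.88 − 109.41) mod 360) = 141.71°.
Offset of +145.06° east of the west edge: ((145.06 − 109.41) mod 360) = 35.65°.
35.65° ≤ 141.71° ⇒ inside.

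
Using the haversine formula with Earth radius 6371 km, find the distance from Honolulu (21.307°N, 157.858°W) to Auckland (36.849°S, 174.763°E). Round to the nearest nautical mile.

3821 nmi

Δλ = 174.763 − -157.858 = 332.621°; wrapped into (−180°, 180°]: -27.379°.
Δφ = -36.849 − 21.307 = -58.156°.
a = sin²(Δφ/2) + cos φ₁ · cos φ₂ · sin²(Δλ/2) = 0.277951.
c = 2·atan2(√a, √(1−a)) = 1.11063 rad → d = 6371·c ≈ 7075.82 km ≈ 3820.64 nmi.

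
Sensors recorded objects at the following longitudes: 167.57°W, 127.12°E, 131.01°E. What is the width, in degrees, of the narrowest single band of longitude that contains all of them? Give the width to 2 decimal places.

65.31°

Sort the longitudes: -167.57°, +127.12°, +131.01°.
Eastward gaps between consecutive values (wrapping around): 294.69°, 3.89°, 61.42°.
Largest gap = 294.69° ⇒ minimal covering band is its complement: 360° − 294.69° = 65.31°.
Band runs from +127.12° eastward to -167.57°, crossing the antimeridian.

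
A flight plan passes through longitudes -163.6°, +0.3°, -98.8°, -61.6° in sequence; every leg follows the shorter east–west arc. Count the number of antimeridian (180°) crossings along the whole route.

Leg 1: -163.6° → +0.3°, shortest Δλ = 163.9° (east) — does not cross 180°.
Leg 2: +0.3° → -98.8°, shortest Δλ = -99.1° (west) — does not cross 180°.
Leg 3: -98.8° → -61.6°, shortest Δλ = 37.2° (east) — does not cross 180°.
Total crossings: 0.

0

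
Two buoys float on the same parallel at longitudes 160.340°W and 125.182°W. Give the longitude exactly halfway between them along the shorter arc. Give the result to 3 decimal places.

142.761°W

Signed shortest Δλ from -160.340° to -125.182° is +35.158°.
Midpoint longitude = -160.340° + (+35.158°)/2 = -160.340° + 17.579° = -142.761°.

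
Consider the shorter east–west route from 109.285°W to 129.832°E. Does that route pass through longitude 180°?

Yes

Naïve |129.832 − -109.285| = 239.117° > 180°, so the shorter arc goes the other way round — across 180°.
Signed shortest Δλ = ((129.832 − -109.285 + 180) mod 360) − 180 = -120.883°.
Going west by 120.883° from -109.285° passes through 180° before reaching +129.832°.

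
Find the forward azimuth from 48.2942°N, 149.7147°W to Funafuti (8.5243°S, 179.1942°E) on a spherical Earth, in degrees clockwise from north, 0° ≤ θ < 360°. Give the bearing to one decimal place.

Δλ = 179.1942 − -149.7147 = 328.9089°; wrapped into (−180°, 180°]: -31.0911°.
θ = atan2( sin Δλ · cos φ₂ , cos φ₁ · sin φ₂ − sin φ₁ · cos φ₂ · cos Δλ )
  = atan2(-0.51070, -0.73088) = -145.056° → normalised to [0°, 360°): 214.944°.

214.9°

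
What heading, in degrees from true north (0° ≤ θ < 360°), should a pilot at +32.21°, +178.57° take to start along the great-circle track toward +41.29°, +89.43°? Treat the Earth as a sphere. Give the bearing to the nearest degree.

Δλ = 89.43 − 178.57 = -89.14°.
θ = atan2( sin Δλ · cos φ₂ , cos φ₁ · sin φ₂ − sin φ₁ · cos φ₂ · cos Δλ )
  = atan2(-0.75129, 0.55231) = -53.679° → normalised to [0°, 360°): 306.321°.

306°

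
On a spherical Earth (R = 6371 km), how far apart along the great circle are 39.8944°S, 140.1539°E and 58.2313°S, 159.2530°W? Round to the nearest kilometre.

4666 km

Δλ = -159.2530 − 140.1539 = -299.4069°; wrapped into (−180°, 180°]: 60.5931°.
Δφ = -58.2313 − -39.8944 = -18.3369°.
a = sin²(Δφ/2) + cos φ₁ · cos φ₂ · sin²(Δλ/2) = 0.128189.
c = 2·atan2(√a, √(1−a)) = 0.73233 rad → d = 6371·c ≈ 4665.64 km.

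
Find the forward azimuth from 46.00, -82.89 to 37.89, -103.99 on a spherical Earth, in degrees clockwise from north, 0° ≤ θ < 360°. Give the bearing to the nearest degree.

Δλ = -103.99 − -82.89 = -21.10°.
θ = atan2( sin Δλ · cos φ₂ , cos φ₁ · sin φ₂ − sin φ₁ · cos φ₂ · cos Δλ )
  = atan2(-0.28411, -0.10301) = -109.930° → normalised to [0°, 360°): 250.070°.

250°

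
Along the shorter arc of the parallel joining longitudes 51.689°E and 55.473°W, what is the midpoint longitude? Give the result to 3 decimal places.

1.892°W

Signed shortest Δλ from +51.689° to -55.473° is -107.162°.
Midpoint longitude = +51.689° + (-107.162°)/2 = +51.689° − 53.581° = -1.892°.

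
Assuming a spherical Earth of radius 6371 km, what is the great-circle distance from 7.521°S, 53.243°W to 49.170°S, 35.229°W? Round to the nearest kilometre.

Δλ = -35.229 − -53.243 = 18.014°.
Δφ = -49.170 − -7.521 = -41.649°.
a = sin²(Δφ/2) + cos φ₁ · cos φ₂ · sin²(Δλ/2) = 0.142272.
c = 2·atan2(√a, √(1−a)) = 0.77352 rad → d = 6371·c ≈ 4928.09 km.

4928 km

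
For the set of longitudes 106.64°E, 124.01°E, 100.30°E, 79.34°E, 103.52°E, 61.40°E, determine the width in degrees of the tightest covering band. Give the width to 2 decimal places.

Sort the longitudes: +61.40°, +79.34°, +100.30°, +103.52°, +106.64°, +124.01°.
Eastward gaps between consecutive values (wrapping around): 17.94°, 20.96°, 3.22°, 3.12°, 17.37°, 297.39°.
Largest gap = 297.39° ⇒ minimal covering band is its complement: 360° − 297.39° = 62.61°.
Band runs from +61.40° eastward to +124.01°.

62.61°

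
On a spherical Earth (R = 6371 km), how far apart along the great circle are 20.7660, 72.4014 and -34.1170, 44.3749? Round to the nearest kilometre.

Δλ = 44.3749 − 72.4014 = -28.0265°.
Δφ = -34.1170 − 20.7660 = -54.8830°.
a = sin²(Δφ/2) + cos φ₁ · cos φ₂ · sin²(Δλ/2) = 0.257766.
c = 2·atan2(√a, √(1−a)) = 1.06504 rad → d = 6371·c ≈ 6785.38 km.

6785 km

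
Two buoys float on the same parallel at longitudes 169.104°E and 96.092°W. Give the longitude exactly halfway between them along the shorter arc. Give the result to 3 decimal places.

Signed shortest Δλ from +169.104° to -96.092° is +94.804°.
Midpoint longitude = +169.104° + (+94.804°)/2 = +169.104° + 47.402° = +216.506°.
Normalise into (−180°, 180°]: -143.494°.
(The naïve average (+169.104 + -96.092)/2 = 36.506° is on the wrong side of the globe.)

143.494°W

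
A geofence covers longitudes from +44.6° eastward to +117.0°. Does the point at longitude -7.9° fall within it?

Band width going east from +44.6° to +117.0°: ((117.0 − 44.6) mod 360) = 72.4°.
Offset of -7.9° east of the west edge: ((-7.9 − 44.6) mod 360) = 307.5°.
307.5° > 72.4° ⇒ outside.

No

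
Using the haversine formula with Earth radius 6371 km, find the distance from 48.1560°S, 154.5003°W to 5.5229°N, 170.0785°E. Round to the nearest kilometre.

6895 km

Δλ = 170.0785 − -154.5003 = 324.5788°; wrapped into (−180°, 180°]: -35.4212°.
Δφ = 5.5229 − -48.1560 = 53.6789°.
a = sin²(Δφ/2) + cos φ₁ · cos φ₂ · sin²(Δλ/2) = 0.265295.
c = 2·atan2(√a, √(1−a)) = 1.08217 rad → d = 6371·c ≈ 6894.52 km.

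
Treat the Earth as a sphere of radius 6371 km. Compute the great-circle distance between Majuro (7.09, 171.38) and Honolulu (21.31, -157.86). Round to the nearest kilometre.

Δλ = -157.86 − 171.38 = -329.24°; wrapped into (−180°, 180°]: 30.76°.
Δφ = 21.31 − 7.09 = 14.22°.
a = sin²(Δφ/2) + cos φ₁ · cos φ₂ · sin²(Δλ/2) = 0.080351.
c = 2·atan2(√a, √(1−a)) = 0.57481 rad → d = 6371·c ≈ 3662.09 km.

3662 km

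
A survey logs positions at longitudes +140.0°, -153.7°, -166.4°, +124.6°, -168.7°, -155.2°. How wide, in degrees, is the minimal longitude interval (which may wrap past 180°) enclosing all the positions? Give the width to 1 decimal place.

81.7°

Sort the longitudes: -168.7°, -166.4°, -155.2°, -153.7°, +124.6°, +140.0°.
Eastward gaps between consecutive values (wrapping around): 2.3°, 11.2°, 1.5°, 278.3°, 15.4°, 51.3°.
Largest gap = 278.3° ⇒ minimal covering band is its complement: 360° − 278.3° = 81.7°.
Band runs from +124.6° eastward to -153.7°, crossing the antimeridian.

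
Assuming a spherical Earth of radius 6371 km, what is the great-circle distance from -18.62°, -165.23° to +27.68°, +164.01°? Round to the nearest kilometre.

6122 km

Δλ = 164.01 − -165.23 = 329.24°; wrapped into (−180°, 180°]: -30.76°.
Δφ = 27.68 − -18.62 = 46.30°.
a = sin²(Δφ/2) + cos φ₁ · cos φ₂ · sin²(Δλ/2) = 0.213590.
c = 2·atan2(√a, √(1−a)) = 0.96085 rad → d = 6371·c ≈ 6121.60 km.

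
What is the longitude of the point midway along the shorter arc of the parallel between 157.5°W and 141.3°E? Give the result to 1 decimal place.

171.9°E

Signed shortest Δλ from -157.5° to +141.3° is -61.2°.
Midpoint longitude = -157.5° + (-61.2°)/2 = -157.5° − 30.6° = -188.1°.
Normalise into (−180°, 180°]: +171.9°.
(The naïve average (-157.5 + +141.3)/2 = -8.1° is on the wrong side of the globe.)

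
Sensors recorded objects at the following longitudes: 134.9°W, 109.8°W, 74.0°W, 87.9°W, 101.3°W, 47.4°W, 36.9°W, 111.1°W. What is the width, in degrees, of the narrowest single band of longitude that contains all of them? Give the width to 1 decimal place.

Sort the longitudes: -134.9°, -111.1°, -109.8°, -101.3°, -87.9°, -74.0°, -47.4°, -36.9°.
Eastward gaps between consecutive values (wrapping around): 23.8°, 1.3°, 8.5°, 13.4°, 13.9°, 26.6°, 10.5°, 262.0°.
Largest gap = 262.0° ⇒ minimal covering band is its complement: 360° − 262.0° = 98.0°.
Band runs from -134.9° eastward to -36.9°.

98.0°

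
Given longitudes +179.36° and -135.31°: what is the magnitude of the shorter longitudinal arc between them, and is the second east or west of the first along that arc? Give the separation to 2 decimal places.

Raw difference: -135.31 − 179.36 = -314.67°.
Normalise into (−180°, 180°]: -314.67° + 360° = 45.33°.
Positive ⇒ the second point lies to the east; separation 45.33°.

45.33° east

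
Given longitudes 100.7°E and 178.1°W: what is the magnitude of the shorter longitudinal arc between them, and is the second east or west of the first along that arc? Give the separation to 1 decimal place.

Raw difference: -178.1 − 100.7 = -278.8°.
Normalise into (−180°, 180°]: -278.8° + 360° = 81.2°.
Positive ⇒ the second point lies to the east; separation 81.2°.

81.2° east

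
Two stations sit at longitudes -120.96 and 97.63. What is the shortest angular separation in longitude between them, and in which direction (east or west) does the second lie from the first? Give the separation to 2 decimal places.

Raw difference: 97.63 − -120.96 = 218.59°.
Normalise into (−180°, 180°]: 218.59° − 360° = -141.41°.
Negative ⇒ the second point lies to the west; separation 141.41°.

141.41° west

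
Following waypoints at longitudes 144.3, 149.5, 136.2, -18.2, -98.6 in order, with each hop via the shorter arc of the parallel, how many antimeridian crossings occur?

0

Leg 1: +144.3° → +149.5°, shortest Δλ = 5.2° (east) — does not cross 180°.
Leg 2: +149.5° → +136.2°, shortest Δλ = -13.3° (west) — does not cross 180°.
Leg 3: +136.2° → -18.2°, shortest Δλ = -154.4° (west) — does not cross 180°.
Leg 4: -18.2° → -98.6°, shortest Δλ = -80.4° (west) — does not cross 180°.
Total crossings: 0.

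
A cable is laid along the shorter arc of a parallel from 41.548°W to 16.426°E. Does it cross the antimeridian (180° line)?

No

Signed shortest Δλ = ((16.426 − -41.548 + 180) mod 360) − 180 = 57.974°.
Going east by 57.974° from -41.548° reaches +16.426° without touching 180°.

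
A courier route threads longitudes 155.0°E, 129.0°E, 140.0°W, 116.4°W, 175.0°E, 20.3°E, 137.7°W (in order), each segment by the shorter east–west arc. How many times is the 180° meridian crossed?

2

Leg 1: +155.0° → +129.0°, shortest Δλ = -26.0° (west) — does not cross 180°.
Leg 2: +129.0° → -140.0°, shortest Δλ = 91.0° (east) — crosses 180°.
Leg 3: -140.0° → -116.4°, shortest Δλ = 23.6° (east) — does not cross 180°.
Leg 4: -116.4° → +175.0°, shortest Δλ = -68.6° (west) — crosses 180°.
Leg 5: +175.0° → +20.3°, shortest Δλ = -154.7° (west) — does not cross 180°.
Leg 6: +20.3° → -137.7°, shortest Δλ = -158.0° (west) — does not cross 180°.
Total crossings: 2.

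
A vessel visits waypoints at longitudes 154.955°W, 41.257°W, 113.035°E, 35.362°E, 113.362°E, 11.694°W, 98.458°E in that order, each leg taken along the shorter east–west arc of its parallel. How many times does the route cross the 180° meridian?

Leg 1: -154.955° → -41.257°, shortest Δλ = 113.698° (east) — does not cross 180°.
Leg 2: -41.257° → +113.035°, shortest Δλ = 154.292° (east) — does not cross 180°.
Leg 3: +113.035° → +35.362°, shortest Δλ = -77.673° (west) — does not cross 180°.
Leg 4: +35.362° → +113.362°, shortest Δλ = 78.0° (east) — does not cross 180°.
Leg 5: +113.362° → -11.694°, shortest Δλ = -125.056° (west) — does not cross 180°.
Leg 6: -11.694° → +98.458°, shortest Δλ = 110.152° (east) — does not cross 180°.
Total crossings: 0.

0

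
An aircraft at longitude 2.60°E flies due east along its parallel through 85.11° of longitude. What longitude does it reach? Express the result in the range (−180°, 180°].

Start at +2.60°; shift +85.11° → +87.71°.
+87.71° already lies in (−180°, 180°].

87.71°E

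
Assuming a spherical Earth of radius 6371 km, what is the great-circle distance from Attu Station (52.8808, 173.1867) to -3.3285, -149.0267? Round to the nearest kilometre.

7177 km

Δλ = -149.0267 − 173.1867 = -322.2134°; wrapped into (−180°, 180°]: 37.7866°.
Δφ = -3.3285 − 52.8808 = -56.2093°.
a = sin²(Δφ/2) + cos φ₁ · cos φ₂ · sin²(Δλ/2) = 0.285088.
c = 2·atan2(√a, √(1−a)) = 1.12650 rad → d = 6371·c ≈ 7176.92 km.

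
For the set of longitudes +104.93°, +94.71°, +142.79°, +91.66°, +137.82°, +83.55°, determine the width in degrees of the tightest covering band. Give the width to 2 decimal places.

59.24°

Sort the longitudes: +83.55°, +91.66°, +94.71°, +104.93°, +137.82°, +142.79°.
Eastward gaps between consecutive values (wrapping around): 8.11°, 3.05°, 10.22°, 32.89°, 4.97°, 300.76°.
Largest gap = 300.76° ⇒ minimal covering band is its complement: 360° − 300.76° = 59.24°.
Band runs from +83.55° eastward to +142.79°.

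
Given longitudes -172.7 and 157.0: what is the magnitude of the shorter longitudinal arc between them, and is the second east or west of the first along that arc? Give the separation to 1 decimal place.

30.3° west

Raw difference: 157.0 − -172.7 = 329.7°.
Normalise into (−180°, 180°]: 329.7° − 360° = -30.3°.
Negative ⇒ the second point lies to the west; separation 30.3°.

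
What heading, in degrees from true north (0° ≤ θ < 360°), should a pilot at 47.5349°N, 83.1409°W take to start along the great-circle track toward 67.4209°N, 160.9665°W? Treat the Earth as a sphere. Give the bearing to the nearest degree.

Δλ = -160.9665 − -83.1409 = -77.8256°.
θ = atan2( sin Δλ · cos φ₂ , cos φ₁ · sin φ₂ − sin φ₁ · cos φ₂ · cos Δλ )
  = atan2(-0.37532, 0.56366) = -33.658° → normalised to [0°, 360°): 326.342°.

326°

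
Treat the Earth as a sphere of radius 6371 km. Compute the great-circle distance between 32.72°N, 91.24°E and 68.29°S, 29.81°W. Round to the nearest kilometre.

14623 km

Δλ = -29.81 − 91.24 = -121.05°.
Δφ = -68.29 − 32.72 = -101.01°.
a = sin²(Δφ/2) + cos φ₁ · cos φ₂ · sin²(Δλ/2) = 0.831356.
c = 2·atan2(√a, √(1−a)) = 2.29523 rad → d = 6371·c ≈ 14622.91 km.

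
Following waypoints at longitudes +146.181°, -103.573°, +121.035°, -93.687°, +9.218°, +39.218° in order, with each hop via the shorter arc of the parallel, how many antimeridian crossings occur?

3

Leg 1: +146.181° → -103.573°, shortest Δλ = 110.246° (east) — crosses 180°.
Leg 2: -103.573° → +121.035°, shortest Δλ = -135.392° (west) — crosses 180°.
Leg 3: +121.035° → -93.687°, shortest Δλ = 145.278° (east) — crosses 180°.
Leg 4: -93.687° → +9.218°, shortest Δλ = 102.905° (east) — does not cross 180°.
Leg 5: +9.218° → +39.218°, shortest Δλ = 30.0° (east) — does not cross 180°.
Total crossings: 3.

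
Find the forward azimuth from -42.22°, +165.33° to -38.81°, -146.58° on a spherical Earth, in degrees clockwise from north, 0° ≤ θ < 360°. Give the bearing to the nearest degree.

101°

Δλ = -146.58 − 165.33 = -311.91°; wrapped into (−180°, 180°]: 48.09°.
θ = atan2( sin Δλ · cos φ₂ , cos φ₁ · sin φ₂ − sin φ₁ · cos φ₂ · cos Δλ )
  = atan2(0.57990, -0.11438) = 101.158° → normalised to [0°, 360°): 101.158°.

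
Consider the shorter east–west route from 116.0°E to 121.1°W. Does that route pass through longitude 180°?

Naïve |-121.1 − 116.0| = 237.1° > 180°, so the shorter arc goes the other way round — across 180°.
Signed shortest Δλ = ((-121.1 − 116.0 + 180) mod 360) − 180 = 122.9°.
Going east by 122.9° from +116.0° passes through 180° before reaching -121.1°.

Yes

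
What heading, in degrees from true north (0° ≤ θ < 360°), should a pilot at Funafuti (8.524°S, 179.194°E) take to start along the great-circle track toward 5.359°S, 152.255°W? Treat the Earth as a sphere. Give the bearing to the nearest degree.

86°

Δλ = -152.255 − 179.194 = -331.449°; wrapped into (−180°, 180°]: 28.551°.
θ = atan2( sin Δλ · cos φ₂ , cos φ₁ · sin φ₂ − sin φ₁ · cos φ₂ · cos Δλ )
  = atan2(0.47585, 0.03727) = 85.522° → normalised to [0°, 360°): 85.522°.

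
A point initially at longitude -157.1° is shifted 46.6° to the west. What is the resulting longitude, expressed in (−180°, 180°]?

+156.3°

Start at -157.1°; shift −46.6° → -203.7°.
-203.7° lies outside (−180°, 180°]; add 360° → +156.3°.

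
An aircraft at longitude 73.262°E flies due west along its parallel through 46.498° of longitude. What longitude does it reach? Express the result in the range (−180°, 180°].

Start at +73.262°; shift −46.498° → +26.764°.
+26.764° already lies in (−180°, 180°].

26.764°E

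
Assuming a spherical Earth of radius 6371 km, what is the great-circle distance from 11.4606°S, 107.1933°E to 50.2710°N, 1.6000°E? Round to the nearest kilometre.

Δλ = 1.6000 − 107.1933 = -105.5933°.
Δφ = 50.2710 − -11.4606 = 61.7316°.
a = sin²(Δφ/2) + cos φ₁ · cos φ₂ · sin²(Δλ/2) = 0.660598.
c = 2·atan2(√a, √(1−a)) = 1.89779 rad → d = 6371·c ≈ 12090.81 km.

12091 km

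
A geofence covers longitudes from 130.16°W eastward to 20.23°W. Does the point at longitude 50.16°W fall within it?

Band width going east from -130.16° to -20.23°: ((-20.23 − -130.16) mod 360) = 109.93°.
Offset of -50.16° east of the west edge: ((-50.16 − -130.16) mod 360) = 80.00°.
80.00° ≤ 109.93° ⇒ inside.

Yes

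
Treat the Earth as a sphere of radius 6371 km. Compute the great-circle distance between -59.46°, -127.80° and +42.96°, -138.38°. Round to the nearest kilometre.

Δλ = -138.38 − -127.80 = -10.58°.
Δφ = 42.96 − -59.46 = 102.42°.
a = sin²(Δφ/2) + cos φ₁ · cos φ₂ · sin²(Δλ/2) = 0.610699.
c = 2·atan2(√a, √(1−a)) = 1.79404 rad → d = 6371·c ≈ 11429.86 km.

11430 km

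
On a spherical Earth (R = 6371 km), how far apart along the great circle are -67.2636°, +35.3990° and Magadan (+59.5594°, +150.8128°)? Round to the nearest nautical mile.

Δλ = 150.8128 − 35.3990 = 115.4138°.
Δφ = 59.5594 − -67.2636 = 126.8230°.
a = sin²(Δφ/2) + cos φ₁ · cos φ₂ · sin²(Δλ/2) = 0.939597.
c = 2·atan2(√a, √(1−a)) = 2.64496 rad → d = 6371·c ≈ 16851.06 km ≈ 9098.84 nmi.

9099 nmi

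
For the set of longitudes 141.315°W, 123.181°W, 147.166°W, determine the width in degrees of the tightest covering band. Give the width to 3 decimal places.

Sort the longitudes: -147.166°, -141.315°, -123.181°.
Eastward gaps between consecutive values (wrapping around): 5.851°, 18.134°, 336.015°.
Largest gap = 336.015° ⇒ minimal covering band is its complement: 360° − 336.015° = 23.985°.
Band runs from -147.166° eastward to -123.181°.

23.985°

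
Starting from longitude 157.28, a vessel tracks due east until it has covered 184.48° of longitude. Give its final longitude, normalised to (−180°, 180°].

Start at +157.28°; shift +184.48° → +341.76°.
+341.76° lies outside (−180°, 180°]; subtract 360° → -18.24°.

-18.24°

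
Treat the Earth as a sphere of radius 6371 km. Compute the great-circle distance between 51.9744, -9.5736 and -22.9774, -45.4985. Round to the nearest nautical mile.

Δλ = -45.4985 − -9.5736 = -35.9249°.
Δφ = -22.9774 − 51.9744 = -74.9518°.
a = sin²(Δφ/2) + cos φ₁ · cos φ₂ · sin²(Δλ/2) = 0.424123.
c = 2·atan2(√a, √(1−a)) = 1.41845 rad → d = 6371·c ≈ 9036.97 km ≈ 4879.57 nmi.

4880 nmi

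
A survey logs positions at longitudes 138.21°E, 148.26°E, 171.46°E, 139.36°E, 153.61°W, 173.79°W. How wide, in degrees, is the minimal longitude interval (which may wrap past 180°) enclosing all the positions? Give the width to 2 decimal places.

68.18°

Sort the longitudes: -173.79°, -153.61°, +138.21°, +139.36°, +148.26°, +171.46°.
Eastward gaps between consecutive values (wrapping around): 20.18°, 291.82°, 1.15°, 8.90°, 23.20°, 14.75°.
Largest gap = 291.82° ⇒ minimal covering band is its complement: 360° − 291.82° = 68.18°.
Band runs from +138.21° eastward to -153.61°, crossing the antimeridian.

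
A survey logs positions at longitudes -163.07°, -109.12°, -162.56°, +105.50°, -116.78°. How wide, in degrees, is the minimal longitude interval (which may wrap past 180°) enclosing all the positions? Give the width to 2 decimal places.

Sort the longitudes: -163.07°, -162.56°, -116.78°, -109.12°, +105.50°.
Eastward gaps between consecutive values (wrapping around): 0.51°, 45.78°, 7.66°, 214.62°, 91.43°.
Largest gap = 214.62° ⇒ minimal covering band is its complement: 360° − 214.62° = 145.38°.
Band runs from +105.50° eastward to -109.12°, crossing the antimeridian.

145.38°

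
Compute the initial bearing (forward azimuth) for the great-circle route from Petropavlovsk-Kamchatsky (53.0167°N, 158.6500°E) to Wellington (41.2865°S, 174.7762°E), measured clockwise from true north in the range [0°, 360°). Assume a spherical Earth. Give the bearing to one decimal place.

Δλ = 174.7762 − 158.6500 = 16.1262°.
θ = atan2( sin Δλ · cos φ₂ , cos φ₁ · sin φ₂ − sin φ₁ · cos φ₂ · cos Δλ )
  = atan2(0.20871, -0.97356) = 167.900° → normalised to [0°, 360°): 167.900°.

167.9°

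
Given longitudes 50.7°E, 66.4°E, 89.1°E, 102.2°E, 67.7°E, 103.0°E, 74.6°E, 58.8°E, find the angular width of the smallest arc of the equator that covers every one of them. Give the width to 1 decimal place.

52.3°

Sort the longitudes: +50.7°, +58.8°, +66.4°, +67.7°, +74.6°, +89.1°, +102.2°, +103.0°.
Eastward gaps between consecutive values (wrapping around): 8.1°, 7.6°, 1.3°, 6.9°, 14.5°, 13.1°, 0.8°, 307.7°.
Largest gap = 307.7° ⇒ minimal covering band is its complement: 360° − 307.7° = 52.3°.
Band runs from +50.7° eastward to +103.0°.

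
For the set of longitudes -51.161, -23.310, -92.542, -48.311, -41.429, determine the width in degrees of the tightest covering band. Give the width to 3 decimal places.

69.232°

Sort the longitudes: -92.542°, -51.161°, -48.311°, -41.429°, -23.310°.
Eastward gaps between consecutive values (wrapping around): 41.381°, 2.850°, 6.882°, 18.119°, 290.768°.
Largest gap = 290.768° ⇒ minimal covering band is its complement: 360° − 290.768° = 69.232°.
Band runs from -92.542° eastward to -23.310°.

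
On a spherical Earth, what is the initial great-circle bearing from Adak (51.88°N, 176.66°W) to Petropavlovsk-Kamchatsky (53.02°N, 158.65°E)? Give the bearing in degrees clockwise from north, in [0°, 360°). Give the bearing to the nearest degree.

Δλ = 158.65 − -176.66 = 335.31°; wrapped into (−180°, 180°]: -24.69°.
θ = atan2( sin Δλ · cos φ₂ , cos φ₁ · sin φ₂ − sin φ₁ · cos φ₂ · cos Δλ )
  = atan2(-0.25127, 0.06316) = -75.890° → normalised to [0°, 360°): 284.110°.

284°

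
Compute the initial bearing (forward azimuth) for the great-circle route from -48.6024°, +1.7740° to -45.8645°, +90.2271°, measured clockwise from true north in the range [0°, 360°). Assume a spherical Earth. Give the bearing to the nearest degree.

123°

Δλ = 90.2271 − 1.7740 = 88.4531°.
θ = atan2( sin Δλ · cos φ₂ , cos φ₁ · sin φ₂ − sin φ₁ · cos φ₂ · cos Δλ )
  = atan2(0.69610, -0.46050) = 123.486° → normalised to [0°, 360°): 123.486°.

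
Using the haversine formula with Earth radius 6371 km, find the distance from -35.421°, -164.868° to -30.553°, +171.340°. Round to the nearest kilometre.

Δλ = 171.340 − -164.868 = 336.208°; wrapped into (−180°, 180°]: -23.792°.
Δφ = -30.553 − -35.421 = 4.868°.
a = sin²(Δφ/2) + cos φ₁ · cos φ₂ · sin²(Δλ/2) = 0.031623.
c = 2·atan2(√a, √(1−a)) = 0.35756 rad → d = 6371·c ≈ 2278.02 km.

2278 km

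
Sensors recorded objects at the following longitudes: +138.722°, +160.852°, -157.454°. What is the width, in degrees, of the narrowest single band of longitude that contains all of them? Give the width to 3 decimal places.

63.824°

Sort the longitudes: -157.454°, +138.722°, +160.852°.
Eastward gaps between consecutive values (wrapping around): 296.176°, 22.130°, 41.694°.
Largest gap = 296.176° ⇒ minimal covering band is its complement: 360° − 296.176° = 63.824°.
Band runs from +138.722° eastward to -157.454°, crossing the antimeridian.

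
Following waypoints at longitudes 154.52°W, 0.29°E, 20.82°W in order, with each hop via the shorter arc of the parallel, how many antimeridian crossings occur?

0

Leg 1: -154.52° → +0.29°, shortest Δλ = 154.81° (east) — does not cross 180°.
Leg 2: +0.29° → -20.82°, shortest Δλ = -21.11° (west) — does not cross 180°.
Total crossings: 0.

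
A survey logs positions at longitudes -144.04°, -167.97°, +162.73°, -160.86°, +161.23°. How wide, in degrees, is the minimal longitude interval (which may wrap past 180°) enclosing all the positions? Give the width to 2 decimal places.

Sort the longitudes: -167.97°, -160.86°, -144.04°, +161.23°, +162.73°.
Eastward gaps between consecutive values (wrapping around): 7.11°, 16.82°, 305.27°, 1.50°, 29.30°.
Largest gap = 305.27° ⇒ minimal covering band is its complement: 360° − 305.27° = 54.73°.
Band runs from +161.23° eastward to -144.04°, crossing the antimeridian.

54.73°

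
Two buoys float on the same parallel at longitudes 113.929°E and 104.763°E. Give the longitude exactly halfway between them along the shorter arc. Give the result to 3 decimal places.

Signed shortest Δλ from +113.929° to +104.763° is -9.166°.
Midpoint longitude = +113.929° + (-9.166°)/2 = +113.929° − 4.583° = +109.346°.

109.346°E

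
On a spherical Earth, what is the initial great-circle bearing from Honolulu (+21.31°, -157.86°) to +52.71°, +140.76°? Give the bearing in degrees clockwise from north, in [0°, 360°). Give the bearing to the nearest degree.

320°

Δλ = 140.76 − -157.86 = 298.62°; wrapped into (−180°, 180°]: -61.38°.
θ = atan2( sin Δλ · cos φ₂ , cos φ₁ · sin φ₂ − sin φ₁ · cos φ₂ · cos Δλ )
  = atan2(-0.53182, 0.63572) = -39.915° → normalised to [0°, 360°): 320.085°.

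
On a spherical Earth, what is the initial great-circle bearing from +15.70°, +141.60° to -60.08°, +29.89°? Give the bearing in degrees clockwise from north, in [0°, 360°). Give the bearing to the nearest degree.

Δλ = 29.89 − 141.60 = -111.71°.
θ = atan2( sin Δλ · cos φ₂ , cos φ₁ · sin φ₂ − sin φ₁ · cos φ₂ · cos Δλ )
  = atan2(-0.46341, -0.78446) = -149.428° → normalised to [0°, 360°): 210.572°.

211°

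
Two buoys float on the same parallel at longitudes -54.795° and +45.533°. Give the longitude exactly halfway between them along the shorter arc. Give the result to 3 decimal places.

-4.631°

Signed shortest Δλ from -54.795° to +45.533° is +100.328°.
Midpoint longitude = -54.795° + (+100.328°)/2 = -54.795° + 50.164° = -4.631°.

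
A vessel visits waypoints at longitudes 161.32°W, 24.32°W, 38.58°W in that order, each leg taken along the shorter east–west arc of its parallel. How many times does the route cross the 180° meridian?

0

Leg 1: -161.32° → -24.32°, shortest Δλ = 137.0° (east) — does not cross 180°.
Leg 2: -24.32° → -38.58°, shortest Δλ = -14.26° (west) — does not cross 180°.
Total crossings: 0.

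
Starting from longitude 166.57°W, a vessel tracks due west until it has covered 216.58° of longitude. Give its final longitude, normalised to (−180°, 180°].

23.15°W

Start at -166.57°; shift −216.58° → -383.15°.
-383.15° lies outside (−180°, 180°]; add 360° → -23.15°.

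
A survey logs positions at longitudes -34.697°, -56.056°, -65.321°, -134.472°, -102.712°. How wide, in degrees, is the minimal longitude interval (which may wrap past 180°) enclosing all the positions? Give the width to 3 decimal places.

99.775°

Sort the longitudes: -134.472°, -102.712°, -65.321°, -56.056°, -34.697°.
Eastward gaps between consecutive values (wrapping around): 31.760°, 37.391°, 9.265°, 21.359°, 260.225°.
Largest gap = 260.225° ⇒ minimal covering band is its complement: 360° − 260.225° = 99.775°.
Band runs from -134.472° eastward to -34.697°.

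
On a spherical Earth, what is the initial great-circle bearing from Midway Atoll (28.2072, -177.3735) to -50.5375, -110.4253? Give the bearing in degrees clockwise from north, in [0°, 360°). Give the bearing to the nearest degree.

Δλ = -110.4253 − -177.3735 = 66.9482°.
θ = atan2( sin Δλ · cos φ₂ , cos φ₁ · sin φ₂ − sin φ₁ · cos φ₂ · cos Δλ )
  = atan2(0.58482, -0.79799) = 143.763° → normalised to [0°, 360°): 143.763°.

144°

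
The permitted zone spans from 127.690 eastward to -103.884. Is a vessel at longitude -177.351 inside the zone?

Yes

Band width going east from +127.690° to -103.884°: ((-103.884 − 127.690) mod 360) = 128.426°.
Offset of -177.351° east of the west edge: ((-177.351 − 127.690) mod 360) = 54.959°.
54.959° ≤ 128.426° ⇒ inside.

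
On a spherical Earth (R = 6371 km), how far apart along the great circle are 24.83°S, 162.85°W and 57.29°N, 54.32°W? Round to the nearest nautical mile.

7241 nmi

Δλ = -54.32 − -162.85 = 108.53°.
Δφ = 57.29 − -24.83 = 82.12°.
a = sin²(Δφ/2) + cos φ₁ · cos φ₂ · sin²(Δλ/2) = 0.754597.
c = 2·atan2(√a, √(1−a)) = 2.10504 rad → d = 6371·c ≈ 13411.24 km ≈ 7241.49 nmi.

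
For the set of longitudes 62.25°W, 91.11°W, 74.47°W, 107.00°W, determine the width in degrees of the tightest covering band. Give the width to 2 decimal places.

44.75°

Sort the longitudes: -107.00°, -91.11°, -74.47°, -62.25°.
Eastward gaps between consecutive values (wrapping around): 15.89°, 16.64°, 12.22°, 315.25°.
Largest gap = 315.25° ⇒ minimal covering band is its complement: 360° − 315.25° = 44.75°.
Band runs from -107.00° eastward to -62.25°.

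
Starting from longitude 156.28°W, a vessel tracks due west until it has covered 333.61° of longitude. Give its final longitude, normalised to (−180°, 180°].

129.89°W

Start at -156.28°; shift −333.61° → -489.89°.
-489.89° lies outside (−180°, 180°]; add 360° → -129.89°.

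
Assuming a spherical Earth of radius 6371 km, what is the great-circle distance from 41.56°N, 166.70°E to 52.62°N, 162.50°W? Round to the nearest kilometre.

2608 km

Δλ = -162.50 − 166.70 = -329.20°; wrapped into (−180°, 180°]: 30.80°.
Δφ = 52.62 − 41.56 = 11.06°.
a = sin²(Δφ/2) + cos φ₁ · cos φ₂ · sin²(Δλ/2) = 0.041322.
c = 2·atan2(√a, √(1−a)) = 0.40941 rad → d = 6371·c ≈ 2608.34 km.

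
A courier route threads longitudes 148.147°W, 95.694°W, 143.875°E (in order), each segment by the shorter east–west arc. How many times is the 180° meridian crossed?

1

Leg 1: -148.147° → -95.694°, shortest Δλ = 52.453° (east) — does not cross 180°.
Leg 2: -95.694° → +143.875°, shortest Δλ = -120.431° (west) — crosses 180°.
Total crossings: 1.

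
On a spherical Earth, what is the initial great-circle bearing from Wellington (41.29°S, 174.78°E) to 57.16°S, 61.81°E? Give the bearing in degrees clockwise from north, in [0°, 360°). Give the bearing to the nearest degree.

Δλ = 61.81 − 174.78 = -112.97°.
θ = atan2( sin Δλ · cos φ₂ , cos φ₁ · sin φ₂ − sin φ₁ · cos φ₂ · cos Δλ )
  = atan2(-0.49930, -0.77095) = -147.071° → normalised to [0°, 360°): 212.929°.

213°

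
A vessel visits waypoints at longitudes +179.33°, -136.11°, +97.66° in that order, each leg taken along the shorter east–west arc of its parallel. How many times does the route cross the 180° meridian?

Leg 1: +179.33° → -136.11°, shortest Δλ = 44.56° (east) — crosses 180°.
Leg 2: -136.11° → +97.66°, shortest Δλ = -126.23° (west) — crosses 180°.
Total crossings: 2.

2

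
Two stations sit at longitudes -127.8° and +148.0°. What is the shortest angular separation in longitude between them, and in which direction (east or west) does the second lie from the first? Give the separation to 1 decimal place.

Raw difference: 148.0 − -127.8 = 275.8°.
Normalise into (−180°, 180°]: 275.8° − 360° = -84.2°.
Negative ⇒ the second point lies to the west; separation 84.2°.

84.2° west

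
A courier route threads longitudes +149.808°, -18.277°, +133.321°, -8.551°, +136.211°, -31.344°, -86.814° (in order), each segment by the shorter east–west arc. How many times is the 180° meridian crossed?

Leg 1: +149.808° → -18.277°, shortest Δλ = -168.085° (west) — does not cross 180°.
Leg 2: -18.277° → +133.321°, shortest Δλ = 151.598° (east) — does not cross 180°.
Leg 3: +133.321° → -8.551°, shortest Δλ = -141.872° (west) — does not cross 180°.
Leg 4: -8.551° → +136.211°, shortest Δλ = 144.762° (east) — does not cross 180°.
Leg 5: +136.211° → -31.344°, shortest Δλ = -167.555° (west) — does not cross 180°.
Leg 6: -31.344° → -86.814°, shortest Δλ = -55.47° (west) — does not cross 180°.
Total crossings: 0.

0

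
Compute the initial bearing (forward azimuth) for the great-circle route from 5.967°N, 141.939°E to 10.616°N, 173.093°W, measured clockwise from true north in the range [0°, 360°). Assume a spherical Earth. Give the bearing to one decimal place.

80.9°

Δλ = -173.093 − 141.939 = -315.032°; wrapped into (−180°, 180°]: 44.968°.
θ = atan2( sin Δλ · cos φ₂ , cos φ₁ · sin φ₂ − sin φ₁ · cos φ₂ · cos Δλ )
  = atan2(0.69462, 0.11094) = 80.926° → normalised to [0°, 360°): 80.926°.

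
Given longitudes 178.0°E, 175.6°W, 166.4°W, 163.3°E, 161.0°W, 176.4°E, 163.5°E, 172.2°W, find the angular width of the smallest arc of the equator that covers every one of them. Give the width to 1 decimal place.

Sort the longitudes: -175.6°, -172.2°, -166.4°, -161.0°, +163.3°, +163.5°, +176.4°, +178.0°.
Eastward gaps between consecutive values (wrapping around): 3.4°, 5.8°, 5.4°, 324.3°, 0.2°, 12.9°, 1.6°, 6.4°.
Largest gap = 324.3° ⇒ minimal covering band is its complement: 360° − 324.3° = 35.7°.
Band runs from +163.3° eastward to -161.0°, crossing the antimeridian.

35.7°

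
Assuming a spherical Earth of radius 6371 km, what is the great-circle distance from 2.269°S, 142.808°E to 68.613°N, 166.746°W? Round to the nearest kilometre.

Δλ = -166.746 − 142.808 = -309.554°; wrapped into (−180°, 180°]: 50.446°.
Δφ = 68.613 − -2.269 = 70.882°.
a = sin²(Δφ/2) + cos φ₁ · cos φ₂ · sin²(Δλ/2) = 0.402413.
c = 2·atan2(√a, √(1−a)) = 1.37436 rad → d = 6371·c ≈ 8756.06 km.

8756 km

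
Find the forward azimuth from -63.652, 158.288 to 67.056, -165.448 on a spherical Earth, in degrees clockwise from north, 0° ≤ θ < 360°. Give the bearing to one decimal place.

18.5°

Δλ = -165.448 − 158.288 = -323.736°; wrapped into (−180°, 180°]: 36.264°.
θ = atan2( sin Δλ · cos φ₂ , cos φ₁ · sin φ₂ − sin φ₁ · cos φ₂ · cos Δλ )
  = atan2(0.23059, 0.69038) = 18.469° → normalised to [0°, 360°): 18.469°.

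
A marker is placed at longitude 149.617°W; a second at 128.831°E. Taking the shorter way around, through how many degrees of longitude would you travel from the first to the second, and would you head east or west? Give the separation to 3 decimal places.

Raw difference: 128.831 − -149.617 = 278.448°.
Normalise into (−180°, 180°]: 278.448° − 360° = -81.552°.
Negative ⇒ the second point lies to the west; separation 81.552°.

81.552° west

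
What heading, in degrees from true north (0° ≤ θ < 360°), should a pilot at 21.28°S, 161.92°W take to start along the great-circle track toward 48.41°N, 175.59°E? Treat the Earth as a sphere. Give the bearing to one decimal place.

344.6°

Δλ = 175.59 − -161.92 = 337.51°; wrapped into (−180°, 180°]: -22.49°.
θ = atan2( sin Δλ · cos φ₂ , cos φ₁ · sin φ₂ − sin φ₁ · cos φ₂ · cos Δλ )
  = atan2(-0.25392, 0.91951) = -15.437° → normalised to [0°, 360°): 344.563°.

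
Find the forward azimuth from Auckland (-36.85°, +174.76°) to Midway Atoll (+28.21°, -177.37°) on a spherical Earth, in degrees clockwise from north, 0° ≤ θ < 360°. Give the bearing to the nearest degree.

8°

Δλ = -177.37 − 174.76 = -352.13°; wrapped into (−180°, 180°]: 7.87°.
θ = atan2( sin Δλ · cos φ₂ , cos φ₁ · sin φ₂ − sin φ₁ · cos φ₂ · cos Δλ )
  = atan2(0.12066, 0.90177) = 7.621° → normalised to [0°, 360°): 7.621°.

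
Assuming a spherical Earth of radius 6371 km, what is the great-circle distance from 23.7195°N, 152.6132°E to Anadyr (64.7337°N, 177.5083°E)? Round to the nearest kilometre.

Δλ = 177.5083 − 152.6132 = 24.8951°.
Δφ = 64.7337 − 23.7195 = 41.0142°.
a = sin²(Δφ/2) + cos φ₁ · cos φ₂ · sin²(Δλ/2) = 0.140882.
c = 2·atan2(√a, √(1−a)) = 0.76953 rad → d = 6371·c ≈ 4902.69 km.

4903 km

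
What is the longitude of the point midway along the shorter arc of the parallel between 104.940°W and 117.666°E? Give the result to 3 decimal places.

Signed shortest Δλ from -104.940° to +117.666° is -137.394°.
Midpoint longitude = -104.940° + (-137.394°)/2 = -104.940° − 68.697° = -173.637°.
(The naïve average (-104.940 + +117.666)/2 = 6.363° is on the wrong side of the globe.)

173.637°W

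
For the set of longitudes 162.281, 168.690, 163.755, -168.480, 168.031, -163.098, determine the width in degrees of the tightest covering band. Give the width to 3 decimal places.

34.621°

Sort the longitudes: -168.480°, -163.098°, +162.281°, +163.755°, +168.031°, +168.690°.
Eastward gaps between consecutive values (wrapping around): 5.382°, 325.379°, 1.474°, 4.276°, 0.659°, 22.830°.
Largest gap = 325.379° ⇒ minimal covering band is its complement: 360° − 325.379° = 34.621°.
Band runs from +162.281° eastward to -163.098°, crossing the antimeridian.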